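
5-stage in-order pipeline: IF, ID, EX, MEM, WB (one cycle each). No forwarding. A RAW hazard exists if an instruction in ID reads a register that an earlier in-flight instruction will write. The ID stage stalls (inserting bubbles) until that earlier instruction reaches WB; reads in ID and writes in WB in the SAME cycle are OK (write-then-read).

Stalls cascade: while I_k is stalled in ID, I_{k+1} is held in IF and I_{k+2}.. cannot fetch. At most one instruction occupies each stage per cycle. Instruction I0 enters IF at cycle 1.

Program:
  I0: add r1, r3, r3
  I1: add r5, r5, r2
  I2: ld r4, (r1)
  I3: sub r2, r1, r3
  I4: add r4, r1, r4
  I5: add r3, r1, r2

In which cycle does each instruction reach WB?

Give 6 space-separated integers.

Answer: 5 6 8 9 11 12

Derivation:
I0 add r1 <- r3,r3: IF@1 ID@2 stall=0 (-) EX@3 MEM@4 WB@5
I1 add r5 <- r5,r2: IF@2 ID@3 stall=0 (-) EX@4 MEM@5 WB@6
I2 ld r4 <- r1: IF@3 ID@4 stall=1 (RAW on I0.r1 (WB@5)) EX@6 MEM@7 WB@8
I3 sub r2 <- r1,r3: IF@4 ID@6 stall=0 (-) EX@7 MEM@8 WB@9
I4 add r4 <- r1,r4: IF@6 ID@7 stall=1 (RAW on I2.r4 (WB@8)) EX@9 MEM@10 WB@11
I5 add r3 <- r1,r2: IF@7 ID@9 stall=0 (-) EX@10 MEM@11 WB@12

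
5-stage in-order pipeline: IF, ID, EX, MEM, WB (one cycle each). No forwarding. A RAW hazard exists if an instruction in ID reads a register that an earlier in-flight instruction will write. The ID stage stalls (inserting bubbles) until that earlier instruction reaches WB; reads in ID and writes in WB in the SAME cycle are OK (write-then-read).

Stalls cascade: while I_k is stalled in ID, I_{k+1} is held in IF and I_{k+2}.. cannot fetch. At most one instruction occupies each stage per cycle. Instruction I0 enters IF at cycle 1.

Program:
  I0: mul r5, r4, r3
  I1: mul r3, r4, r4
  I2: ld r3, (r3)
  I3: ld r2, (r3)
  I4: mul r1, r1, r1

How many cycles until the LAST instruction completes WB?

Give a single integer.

Answer: 13

Derivation:
I0 mul r5 <- r4,r3: IF@1 ID@2 stall=0 (-) EX@3 MEM@4 WB@5
I1 mul r3 <- r4,r4: IF@2 ID@3 stall=0 (-) EX@4 MEM@5 WB@6
I2 ld r3 <- r3: IF@3 ID@4 stall=2 (RAW on I1.r3 (WB@6)) EX@7 MEM@8 WB@9
I3 ld r2 <- r3: IF@4 ID@7 stall=2 (RAW on I2.r3 (WB@9)) EX@10 MEM@11 WB@12
I4 mul r1 <- r1,r1: IF@7 ID@10 stall=0 (-) EX@11 MEM@12 WB@13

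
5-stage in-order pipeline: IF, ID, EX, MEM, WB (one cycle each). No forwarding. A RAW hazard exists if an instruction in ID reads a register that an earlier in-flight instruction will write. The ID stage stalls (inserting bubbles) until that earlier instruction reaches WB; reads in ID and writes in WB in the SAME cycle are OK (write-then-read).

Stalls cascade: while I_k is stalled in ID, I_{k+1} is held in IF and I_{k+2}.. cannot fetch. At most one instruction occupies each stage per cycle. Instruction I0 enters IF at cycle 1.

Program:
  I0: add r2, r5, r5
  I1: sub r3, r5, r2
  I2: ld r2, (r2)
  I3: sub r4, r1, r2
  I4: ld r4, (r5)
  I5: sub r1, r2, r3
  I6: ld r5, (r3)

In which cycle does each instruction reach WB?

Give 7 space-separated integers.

I0 add r2 <- r5,r5: IF@1 ID@2 stall=0 (-) EX@3 MEM@4 WB@5
I1 sub r3 <- r5,r2: IF@2 ID@3 stall=2 (RAW on I0.r2 (WB@5)) EX@6 MEM@7 WB@8
I2 ld r2 <- r2: IF@3 ID@6 stall=0 (-) EX@7 MEM@8 WB@9
I3 sub r4 <- r1,r2: IF@6 ID@7 stall=2 (RAW on I2.r2 (WB@9)) EX@10 MEM@11 WB@12
I4 ld r4 <- r5: IF@7 ID@10 stall=0 (-) EX@11 MEM@12 WB@13
I5 sub r1 <- r2,r3: IF@10 ID@11 stall=0 (-) EX@12 MEM@13 WB@14
I6 ld r5 <- r3: IF@11 ID@12 stall=0 (-) EX@13 MEM@14 WB@15

Answer: 5 8 9 12 13 14 15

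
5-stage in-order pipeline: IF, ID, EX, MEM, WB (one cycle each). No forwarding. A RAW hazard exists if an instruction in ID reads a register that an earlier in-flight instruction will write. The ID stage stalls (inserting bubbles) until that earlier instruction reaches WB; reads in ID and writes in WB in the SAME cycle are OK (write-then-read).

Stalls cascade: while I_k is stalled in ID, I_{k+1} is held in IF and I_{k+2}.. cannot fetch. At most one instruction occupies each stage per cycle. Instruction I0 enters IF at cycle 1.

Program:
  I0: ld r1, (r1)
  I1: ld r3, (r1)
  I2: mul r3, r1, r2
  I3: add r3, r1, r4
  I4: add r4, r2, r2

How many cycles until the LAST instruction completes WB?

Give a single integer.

I0 ld r1 <- r1: IF@1 ID@2 stall=0 (-) EX@3 MEM@4 WB@5
I1 ld r3 <- r1: IF@2 ID@3 stall=2 (RAW on I0.r1 (WB@5)) EX@6 MEM@7 WB@8
I2 mul r3 <- r1,r2: IF@3 ID@6 stall=0 (-) EX@7 MEM@8 WB@9
I3 add r3 <- r1,r4: IF@6 ID@7 stall=0 (-) EX@8 MEM@9 WB@10
I4 add r4 <- r2,r2: IF@7 ID@8 stall=0 (-) EX@9 MEM@10 WB@11

Answer: 11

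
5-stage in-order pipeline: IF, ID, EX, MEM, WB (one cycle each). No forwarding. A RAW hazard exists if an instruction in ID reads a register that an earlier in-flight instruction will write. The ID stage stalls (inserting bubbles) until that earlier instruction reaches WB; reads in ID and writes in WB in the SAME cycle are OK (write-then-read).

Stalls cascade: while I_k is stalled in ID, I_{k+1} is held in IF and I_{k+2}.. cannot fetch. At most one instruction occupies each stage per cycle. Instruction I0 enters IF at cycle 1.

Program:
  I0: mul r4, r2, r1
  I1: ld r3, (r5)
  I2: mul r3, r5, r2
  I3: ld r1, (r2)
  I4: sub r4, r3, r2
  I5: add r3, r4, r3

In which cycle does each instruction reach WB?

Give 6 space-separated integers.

Answer: 5 6 7 8 10 13

Derivation:
I0 mul r4 <- r2,r1: IF@1 ID@2 stall=0 (-) EX@3 MEM@4 WB@5
I1 ld r3 <- r5: IF@2 ID@3 stall=0 (-) EX@4 MEM@5 WB@6
I2 mul r3 <- r5,r2: IF@3 ID@4 stall=0 (-) EX@5 MEM@6 WB@7
I3 ld r1 <- r2: IF@4 ID@5 stall=0 (-) EX@6 MEM@7 WB@8
I4 sub r4 <- r3,r2: IF@5 ID@6 stall=1 (RAW on I2.r3 (WB@7)) EX@8 MEM@9 WB@10
I5 add r3 <- r4,r3: IF@6 ID@8 stall=2 (RAW on I4.r4 (WB@10)) EX@11 MEM@12 WB@13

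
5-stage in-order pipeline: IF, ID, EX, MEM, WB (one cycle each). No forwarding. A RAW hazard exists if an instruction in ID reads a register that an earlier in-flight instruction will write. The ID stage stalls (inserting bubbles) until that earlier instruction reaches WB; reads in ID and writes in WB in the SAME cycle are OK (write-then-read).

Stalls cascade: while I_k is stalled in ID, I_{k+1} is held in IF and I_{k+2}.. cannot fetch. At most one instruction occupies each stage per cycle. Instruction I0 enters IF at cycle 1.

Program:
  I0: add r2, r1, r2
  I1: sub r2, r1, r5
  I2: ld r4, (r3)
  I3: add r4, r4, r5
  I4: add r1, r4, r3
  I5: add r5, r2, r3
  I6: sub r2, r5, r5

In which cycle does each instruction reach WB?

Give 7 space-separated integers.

I0 add r2 <- r1,r2: IF@1 ID@2 stall=0 (-) EX@3 MEM@4 WB@5
I1 sub r2 <- r1,r5: IF@2 ID@3 stall=0 (-) EX@4 MEM@5 WB@6
I2 ld r4 <- r3: IF@3 ID@4 stall=0 (-) EX@5 MEM@6 WB@7
I3 add r4 <- r4,r5: IF@4 ID@5 stall=2 (RAW on I2.r4 (WB@7)) EX@8 MEM@9 WB@10
I4 add r1 <- r4,r3: IF@5 ID@8 stall=2 (RAW on I3.r4 (WB@10)) EX@11 MEM@12 WB@13
I5 add r5 <- r2,r3: IF@8 ID@11 stall=0 (-) EX@12 MEM@13 WB@14
I6 sub r2 <- r5,r5: IF@11 ID@12 stall=2 (RAW on I5.r5 (WB@14)) EX@15 MEM@16 WB@17

Answer: 5 6 7 10 13 14 17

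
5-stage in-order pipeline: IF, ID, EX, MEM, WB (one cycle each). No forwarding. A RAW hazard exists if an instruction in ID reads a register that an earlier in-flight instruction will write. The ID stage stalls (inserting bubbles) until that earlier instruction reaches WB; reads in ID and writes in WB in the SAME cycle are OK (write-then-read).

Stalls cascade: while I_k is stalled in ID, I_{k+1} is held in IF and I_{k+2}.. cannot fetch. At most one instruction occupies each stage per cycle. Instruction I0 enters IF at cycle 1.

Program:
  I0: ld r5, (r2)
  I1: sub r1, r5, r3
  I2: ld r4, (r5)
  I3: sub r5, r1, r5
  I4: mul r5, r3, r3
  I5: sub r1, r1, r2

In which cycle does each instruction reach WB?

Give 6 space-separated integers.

I0 ld r5 <- r2: IF@1 ID@2 stall=0 (-) EX@3 MEM@4 WB@5
I1 sub r1 <- r5,r3: IF@2 ID@3 stall=2 (RAW on I0.r5 (WB@5)) EX@6 MEM@7 WB@8
I2 ld r4 <- r5: IF@3 ID@6 stall=0 (-) EX@7 MEM@8 WB@9
I3 sub r5 <- r1,r5: IF@6 ID@7 stall=1 (RAW on I1.r1 (WB@8)) EX@9 MEM@10 WB@11
I4 mul r5 <- r3,r3: IF@7 ID@9 stall=0 (-) EX@10 MEM@11 WB@12
I5 sub r1 <- r1,r2: IF@9 ID@10 stall=0 (-) EX@11 MEM@12 WB@13

Answer: 5 8 9 11 12 13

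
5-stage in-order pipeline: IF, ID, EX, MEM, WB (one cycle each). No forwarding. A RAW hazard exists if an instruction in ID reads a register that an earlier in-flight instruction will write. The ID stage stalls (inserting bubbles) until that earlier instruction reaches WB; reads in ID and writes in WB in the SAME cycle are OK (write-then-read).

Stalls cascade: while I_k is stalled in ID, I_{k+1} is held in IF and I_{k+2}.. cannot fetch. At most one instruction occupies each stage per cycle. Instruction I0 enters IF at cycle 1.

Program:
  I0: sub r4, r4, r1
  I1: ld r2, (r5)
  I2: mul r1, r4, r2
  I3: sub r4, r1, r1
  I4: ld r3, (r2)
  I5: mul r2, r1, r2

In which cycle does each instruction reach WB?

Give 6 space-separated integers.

I0 sub r4 <- r4,r1: IF@1 ID@2 stall=0 (-) EX@3 MEM@4 WB@5
I1 ld r2 <- r5: IF@2 ID@3 stall=0 (-) EX@4 MEM@5 WB@6
I2 mul r1 <- r4,r2: IF@3 ID@4 stall=2 (RAW on I1.r2 (WB@6)) EX@7 MEM@8 WB@9
I3 sub r4 <- r1,r1: IF@4 ID@7 stall=2 (RAW on I2.r1 (WB@9)) EX@10 MEM@11 WB@12
I4 ld r3 <- r2: IF@7 ID@10 stall=0 (-) EX@11 MEM@12 WB@13
I5 mul r2 <- r1,r2: IF@10 ID@11 stall=0 (-) EX@12 MEM@13 WB@14

Answer: 5 6 9 12 13 14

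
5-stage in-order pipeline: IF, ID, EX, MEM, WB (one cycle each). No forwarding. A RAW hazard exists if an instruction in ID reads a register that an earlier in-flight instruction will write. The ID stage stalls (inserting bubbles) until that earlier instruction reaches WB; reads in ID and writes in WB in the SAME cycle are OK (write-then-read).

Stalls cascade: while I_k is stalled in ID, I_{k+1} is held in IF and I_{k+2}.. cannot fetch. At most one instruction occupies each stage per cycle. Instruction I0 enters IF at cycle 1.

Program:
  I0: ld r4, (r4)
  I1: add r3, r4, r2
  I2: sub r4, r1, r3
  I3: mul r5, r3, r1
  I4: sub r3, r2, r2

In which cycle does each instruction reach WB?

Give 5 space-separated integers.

Answer: 5 8 11 12 13

Derivation:
I0 ld r4 <- r4: IF@1 ID@2 stall=0 (-) EX@3 MEM@4 WB@5
I1 add r3 <- r4,r2: IF@2 ID@3 stall=2 (RAW on I0.r4 (WB@5)) EX@6 MEM@7 WB@8
I2 sub r4 <- r1,r3: IF@3 ID@6 stall=2 (RAW on I1.r3 (WB@8)) EX@9 MEM@10 WB@11
I3 mul r5 <- r3,r1: IF@6 ID@9 stall=0 (-) EX@10 MEM@11 WB@12
I4 sub r3 <- r2,r2: IF@9 ID@10 stall=0 (-) EX@11 MEM@12 WB@13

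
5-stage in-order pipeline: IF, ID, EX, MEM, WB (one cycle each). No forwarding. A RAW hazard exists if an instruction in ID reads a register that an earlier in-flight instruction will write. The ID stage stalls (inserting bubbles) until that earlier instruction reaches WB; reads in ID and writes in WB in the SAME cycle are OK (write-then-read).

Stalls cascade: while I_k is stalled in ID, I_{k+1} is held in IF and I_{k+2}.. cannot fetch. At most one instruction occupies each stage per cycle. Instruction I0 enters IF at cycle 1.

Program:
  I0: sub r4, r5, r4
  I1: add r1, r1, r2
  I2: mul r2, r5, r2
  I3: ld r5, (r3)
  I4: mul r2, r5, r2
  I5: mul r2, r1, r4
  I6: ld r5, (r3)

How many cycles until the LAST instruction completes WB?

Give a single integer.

Answer: 13

Derivation:
I0 sub r4 <- r5,r4: IF@1 ID@2 stall=0 (-) EX@3 MEM@4 WB@5
I1 add r1 <- r1,r2: IF@2 ID@3 stall=0 (-) EX@4 MEM@5 WB@6
I2 mul r2 <- r5,r2: IF@3 ID@4 stall=0 (-) EX@5 MEM@6 WB@7
I3 ld r5 <- r3: IF@4 ID@5 stall=0 (-) EX@6 MEM@7 WB@8
I4 mul r2 <- r5,r2: IF@5 ID@6 stall=2 (RAW on I3.r5 (WB@8)) EX@9 MEM@10 WB@11
I5 mul r2 <- r1,r4: IF@6 ID@9 stall=0 (-) EX@10 MEM@11 WB@12
I6 ld r5 <- r3: IF@9 ID@10 stall=0 (-) EX@11 MEM@12 WB@13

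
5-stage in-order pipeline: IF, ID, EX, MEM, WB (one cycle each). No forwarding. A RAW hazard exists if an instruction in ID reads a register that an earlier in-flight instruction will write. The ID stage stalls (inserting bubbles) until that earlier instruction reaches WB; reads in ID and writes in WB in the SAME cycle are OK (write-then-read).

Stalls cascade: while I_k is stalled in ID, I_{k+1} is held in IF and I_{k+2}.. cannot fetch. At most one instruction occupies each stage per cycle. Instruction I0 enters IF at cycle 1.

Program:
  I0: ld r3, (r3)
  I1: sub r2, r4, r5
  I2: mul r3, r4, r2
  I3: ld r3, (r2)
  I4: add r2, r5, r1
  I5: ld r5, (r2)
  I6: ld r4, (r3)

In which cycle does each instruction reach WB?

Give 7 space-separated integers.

Answer: 5 6 9 10 11 14 15

Derivation:
I0 ld r3 <- r3: IF@1 ID@2 stall=0 (-) EX@3 MEM@4 WB@5
I1 sub r2 <- r4,r5: IF@2 ID@3 stall=0 (-) EX@4 MEM@5 WB@6
I2 mul r3 <- r4,r2: IF@3 ID@4 stall=2 (RAW on I1.r2 (WB@6)) EX@7 MEM@8 WB@9
I3 ld r3 <- r2: IF@4 ID@7 stall=0 (-) EX@8 MEM@9 WB@10
I4 add r2 <- r5,r1: IF@7 ID@8 stall=0 (-) EX@9 MEM@10 WB@11
I5 ld r5 <- r2: IF@8 ID@9 stall=2 (RAW on I4.r2 (WB@11)) EX@12 MEM@13 WB@14
I6 ld r4 <- r3: IF@9 ID@12 stall=0 (-) EX@13 MEM@14 WB@15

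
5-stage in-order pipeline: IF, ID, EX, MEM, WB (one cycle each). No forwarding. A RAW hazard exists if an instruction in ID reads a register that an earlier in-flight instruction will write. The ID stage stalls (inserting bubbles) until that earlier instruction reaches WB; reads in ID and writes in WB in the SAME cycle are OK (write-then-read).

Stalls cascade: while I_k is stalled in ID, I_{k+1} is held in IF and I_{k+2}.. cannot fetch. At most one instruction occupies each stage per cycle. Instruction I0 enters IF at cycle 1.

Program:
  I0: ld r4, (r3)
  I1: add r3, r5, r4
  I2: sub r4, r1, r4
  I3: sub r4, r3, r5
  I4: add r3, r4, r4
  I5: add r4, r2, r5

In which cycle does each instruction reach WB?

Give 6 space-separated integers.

I0 ld r4 <- r3: IF@1 ID@2 stall=0 (-) EX@3 MEM@4 WB@5
I1 add r3 <- r5,r4: IF@2 ID@3 stall=2 (RAW on I0.r4 (WB@5)) EX@6 MEM@7 WB@8
I2 sub r4 <- r1,r4: IF@3 ID@6 stall=0 (-) EX@7 MEM@8 WB@9
I3 sub r4 <- r3,r5: IF@6 ID@7 stall=1 (RAW on I1.r3 (WB@8)) EX@9 MEM@10 WB@11
I4 add r3 <- r4,r4: IF@7 ID@9 stall=2 (RAW on I3.r4 (WB@11)) EX@12 MEM@13 WB@14
I5 add r4 <- r2,r5: IF@9 ID@12 stall=0 (-) EX@13 MEM@14 WB@15

Answer: 5 8 9 11 14 15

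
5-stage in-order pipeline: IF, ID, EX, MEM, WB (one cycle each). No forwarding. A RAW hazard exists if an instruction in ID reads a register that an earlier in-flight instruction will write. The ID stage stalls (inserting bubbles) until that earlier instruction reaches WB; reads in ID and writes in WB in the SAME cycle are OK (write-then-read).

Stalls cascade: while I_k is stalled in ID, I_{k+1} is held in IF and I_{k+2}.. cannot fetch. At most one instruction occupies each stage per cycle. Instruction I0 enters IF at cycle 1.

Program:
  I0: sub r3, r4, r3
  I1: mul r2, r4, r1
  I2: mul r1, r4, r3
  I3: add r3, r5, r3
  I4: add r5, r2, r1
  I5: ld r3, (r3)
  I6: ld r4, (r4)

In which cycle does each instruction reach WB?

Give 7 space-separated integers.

Answer: 5 6 8 9 11 12 13

Derivation:
I0 sub r3 <- r4,r3: IF@1 ID@2 stall=0 (-) EX@3 MEM@4 WB@5
I1 mul r2 <- r4,r1: IF@2 ID@3 stall=0 (-) EX@4 MEM@5 WB@6
I2 mul r1 <- r4,r3: IF@3 ID@4 stall=1 (RAW on I0.r3 (WB@5)) EX@6 MEM@7 WB@8
I3 add r3 <- r5,r3: IF@4 ID@6 stall=0 (-) EX@7 MEM@8 WB@9
I4 add r5 <- r2,r1: IF@6 ID@7 stall=1 (RAW on I2.r1 (WB@8)) EX@9 MEM@10 WB@11
I5 ld r3 <- r3: IF@7 ID@9 stall=0 (-) EX@10 MEM@11 WB@12
I6 ld r4 <- r4: IF@9 ID@10 stall=0 (-) EX@11 MEM@12 WB@13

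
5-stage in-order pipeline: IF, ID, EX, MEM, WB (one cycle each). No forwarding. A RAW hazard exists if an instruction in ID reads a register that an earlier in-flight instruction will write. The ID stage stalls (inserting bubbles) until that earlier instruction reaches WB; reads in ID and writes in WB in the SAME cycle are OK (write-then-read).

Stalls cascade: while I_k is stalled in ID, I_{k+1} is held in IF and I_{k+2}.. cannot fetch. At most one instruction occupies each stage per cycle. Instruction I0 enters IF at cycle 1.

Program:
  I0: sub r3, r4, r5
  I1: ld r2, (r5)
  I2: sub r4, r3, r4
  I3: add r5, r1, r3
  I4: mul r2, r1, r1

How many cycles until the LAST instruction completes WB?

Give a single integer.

Answer: 10

Derivation:
I0 sub r3 <- r4,r5: IF@1 ID@2 stall=0 (-) EX@3 MEM@4 WB@5
I1 ld r2 <- r5: IF@2 ID@3 stall=0 (-) EX@4 MEM@5 WB@6
I2 sub r4 <- r3,r4: IF@3 ID@4 stall=1 (RAW on I0.r3 (WB@5)) EX@6 MEM@7 WB@8
I3 add r5 <- r1,r3: IF@4 ID@6 stall=0 (-) EX@7 MEM@8 WB@9
I4 mul r2 <- r1,r1: IF@6 ID@7 stall=0 (-) EX@8 MEM@9 WB@10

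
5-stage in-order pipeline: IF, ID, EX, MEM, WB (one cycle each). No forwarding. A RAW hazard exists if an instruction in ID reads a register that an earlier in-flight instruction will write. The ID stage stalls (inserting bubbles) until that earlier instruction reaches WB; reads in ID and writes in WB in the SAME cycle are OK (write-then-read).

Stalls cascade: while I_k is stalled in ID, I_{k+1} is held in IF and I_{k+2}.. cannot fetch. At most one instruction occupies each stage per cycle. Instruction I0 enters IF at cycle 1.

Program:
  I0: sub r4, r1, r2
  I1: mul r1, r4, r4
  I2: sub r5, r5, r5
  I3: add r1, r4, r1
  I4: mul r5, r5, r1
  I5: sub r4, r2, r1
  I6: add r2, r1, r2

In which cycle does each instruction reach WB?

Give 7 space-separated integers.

Answer: 5 8 9 11 14 15 16

Derivation:
I0 sub r4 <- r1,r2: IF@1 ID@2 stall=0 (-) EX@3 MEM@4 WB@5
I1 mul r1 <- r4,r4: IF@2 ID@3 stall=2 (RAW on I0.r4 (WB@5)) EX@6 MEM@7 WB@8
I2 sub r5 <- r5,r5: IF@3 ID@6 stall=0 (-) EX@7 MEM@8 WB@9
I3 add r1 <- r4,r1: IF@6 ID@7 stall=1 (RAW on I1.r1 (WB@8)) EX@9 MEM@10 WB@11
I4 mul r5 <- r5,r1: IF@7 ID@9 stall=2 (RAW on I3.r1 (WB@11)) EX@12 MEM@13 WB@14
I5 sub r4 <- r2,r1: IF@9 ID@12 stall=0 (-) EX@13 MEM@14 WB@15
I6 add r2 <- r1,r2: IF@12 ID@13 stall=0 (-) EX@14 MEM@15 WB@16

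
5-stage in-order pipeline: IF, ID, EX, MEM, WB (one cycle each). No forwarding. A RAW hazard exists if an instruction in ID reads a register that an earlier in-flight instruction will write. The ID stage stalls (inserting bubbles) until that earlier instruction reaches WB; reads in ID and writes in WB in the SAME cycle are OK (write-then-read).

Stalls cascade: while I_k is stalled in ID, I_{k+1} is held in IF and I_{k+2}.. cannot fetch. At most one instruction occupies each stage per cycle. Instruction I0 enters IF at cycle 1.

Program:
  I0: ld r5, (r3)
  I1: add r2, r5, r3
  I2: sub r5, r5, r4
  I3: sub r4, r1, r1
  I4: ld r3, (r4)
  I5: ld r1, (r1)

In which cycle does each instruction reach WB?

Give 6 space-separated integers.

I0 ld r5 <- r3: IF@1 ID@2 stall=0 (-) EX@3 MEM@4 WB@5
I1 add r2 <- r5,r3: IF@2 ID@3 stall=2 (RAW on I0.r5 (WB@5)) EX@6 MEM@7 WB@8
I2 sub r5 <- r5,r4: IF@3 ID@6 stall=0 (-) EX@7 MEM@8 WB@9
I3 sub r4 <- r1,r1: IF@6 ID@7 stall=0 (-) EX@8 MEM@9 WB@10
I4 ld r3 <- r4: IF@7 ID@8 stall=2 (RAW on I3.r4 (WB@10)) EX@11 MEM@12 WB@13
I5 ld r1 <- r1: IF@8 ID@11 stall=0 (-) EX@12 MEM@13 WB@14

Answer: 5 8 9 10 13 14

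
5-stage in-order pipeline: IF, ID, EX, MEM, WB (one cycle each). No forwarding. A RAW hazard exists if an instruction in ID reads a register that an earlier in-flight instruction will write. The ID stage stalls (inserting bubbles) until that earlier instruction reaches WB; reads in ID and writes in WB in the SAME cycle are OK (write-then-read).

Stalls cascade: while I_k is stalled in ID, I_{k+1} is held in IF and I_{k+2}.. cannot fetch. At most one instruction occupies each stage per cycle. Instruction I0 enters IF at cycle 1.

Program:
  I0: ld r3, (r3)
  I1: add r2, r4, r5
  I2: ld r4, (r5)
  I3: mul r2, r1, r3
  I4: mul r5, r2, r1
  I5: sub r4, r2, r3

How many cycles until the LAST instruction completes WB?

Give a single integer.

I0 ld r3 <- r3: IF@1 ID@2 stall=0 (-) EX@3 MEM@4 WB@5
I1 add r2 <- r4,r5: IF@2 ID@3 stall=0 (-) EX@4 MEM@5 WB@6
I2 ld r4 <- r5: IF@3 ID@4 stall=0 (-) EX@5 MEM@6 WB@7
I3 mul r2 <- r1,r3: IF@4 ID@5 stall=0 (-) EX@6 MEM@7 WB@8
I4 mul r5 <- r2,r1: IF@5 ID@6 stall=2 (RAW on I3.r2 (WB@8)) EX@9 MEM@10 WB@11
I5 sub r4 <- r2,r3: IF@6 ID@9 stall=0 (-) EX@10 MEM@11 WB@12

Answer: 12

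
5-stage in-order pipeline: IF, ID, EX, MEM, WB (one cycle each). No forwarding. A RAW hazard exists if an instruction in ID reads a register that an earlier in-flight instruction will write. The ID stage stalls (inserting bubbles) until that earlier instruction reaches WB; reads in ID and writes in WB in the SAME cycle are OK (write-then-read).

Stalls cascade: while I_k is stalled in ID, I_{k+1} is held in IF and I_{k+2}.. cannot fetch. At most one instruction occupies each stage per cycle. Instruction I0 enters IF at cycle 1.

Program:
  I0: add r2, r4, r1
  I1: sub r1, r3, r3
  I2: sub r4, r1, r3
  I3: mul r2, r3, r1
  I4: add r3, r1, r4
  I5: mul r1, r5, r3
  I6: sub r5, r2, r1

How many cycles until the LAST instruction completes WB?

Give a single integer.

I0 add r2 <- r4,r1: IF@1 ID@2 stall=0 (-) EX@3 MEM@4 WB@5
I1 sub r1 <- r3,r3: IF@2 ID@3 stall=0 (-) EX@4 MEM@5 WB@6
I2 sub r4 <- r1,r3: IF@3 ID@4 stall=2 (RAW on I1.r1 (WB@6)) EX@7 MEM@8 WB@9
I3 mul r2 <- r3,r1: IF@4 ID@7 stall=0 (-) EX@8 MEM@9 WB@10
I4 add r3 <- r1,r4: IF@7 ID@8 stall=1 (RAW on I2.r4 (WB@9)) EX@10 MEM@11 WB@12
I5 mul r1 <- r5,r3: IF@8 ID@10 stall=2 (RAW on I4.r3 (WB@12)) EX@13 MEM@14 WB@15
I6 sub r5 <- r2,r1: IF@10 ID@13 stall=2 (RAW on I5.r1 (WB@15)) EX@16 MEM@17 WB@18

Answer: 18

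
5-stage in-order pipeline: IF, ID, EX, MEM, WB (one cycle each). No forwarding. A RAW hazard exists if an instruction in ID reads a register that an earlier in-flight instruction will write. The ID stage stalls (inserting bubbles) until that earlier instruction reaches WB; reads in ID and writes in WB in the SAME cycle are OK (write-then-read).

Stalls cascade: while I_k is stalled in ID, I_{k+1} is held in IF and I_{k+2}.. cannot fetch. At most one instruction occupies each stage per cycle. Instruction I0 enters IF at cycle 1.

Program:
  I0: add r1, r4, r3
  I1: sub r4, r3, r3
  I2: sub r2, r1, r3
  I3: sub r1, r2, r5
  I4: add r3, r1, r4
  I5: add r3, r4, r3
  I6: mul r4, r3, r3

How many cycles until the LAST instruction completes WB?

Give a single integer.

I0 add r1 <- r4,r3: IF@1 ID@2 stall=0 (-) EX@3 MEM@4 WB@5
I1 sub r4 <- r3,r3: IF@2 ID@3 stall=0 (-) EX@4 MEM@5 WB@6
I2 sub r2 <- r1,r3: IF@3 ID@4 stall=1 (RAW on I0.r1 (WB@5)) EX@6 MEM@7 WB@8
I3 sub r1 <- r2,r5: IF@4 ID@6 stall=2 (RAW on I2.r2 (WB@8)) EX@9 MEM@10 WB@11
I4 add r3 <- r1,r4: IF@6 ID@9 stall=2 (RAW on I3.r1 (WB@11)) EX@12 MEM@13 WB@14
I5 add r3 <- r4,r3: IF@9 ID@12 stall=2 (RAW on I4.r3 (WB@14)) EX@15 MEM@16 WB@17
I6 mul r4 <- r3,r3: IF@12 ID@15 stall=2 (RAW on I5.r3 (WB@17)) EX@18 MEM@19 WB@20

Answer: 20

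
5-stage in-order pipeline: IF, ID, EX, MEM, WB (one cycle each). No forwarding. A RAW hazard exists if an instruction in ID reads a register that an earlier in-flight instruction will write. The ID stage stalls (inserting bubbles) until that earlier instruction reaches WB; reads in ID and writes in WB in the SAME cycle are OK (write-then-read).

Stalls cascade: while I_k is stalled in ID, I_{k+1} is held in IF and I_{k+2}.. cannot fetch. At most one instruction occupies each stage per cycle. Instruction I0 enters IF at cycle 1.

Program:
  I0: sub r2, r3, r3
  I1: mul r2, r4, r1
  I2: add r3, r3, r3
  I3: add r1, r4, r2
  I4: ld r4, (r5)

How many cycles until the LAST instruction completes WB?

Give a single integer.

I0 sub r2 <- r3,r3: IF@1 ID@2 stall=0 (-) EX@3 MEM@4 WB@5
I1 mul r2 <- r4,r1: IF@2 ID@3 stall=0 (-) EX@4 MEM@5 WB@6
I2 add r3 <- r3,r3: IF@3 ID@4 stall=0 (-) EX@5 MEM@6 WB@7
I3 add r1 <- r4,r2: IF@4 ID@5 stall=1 (RAW on I1.r2 (WB@6)) EX@7 MEM@8 WB@9
I4 ld r4 <- r5: IF@5 ID@7 stall=0 (-) EX@8 MEM@9 WB@10

Answer: 10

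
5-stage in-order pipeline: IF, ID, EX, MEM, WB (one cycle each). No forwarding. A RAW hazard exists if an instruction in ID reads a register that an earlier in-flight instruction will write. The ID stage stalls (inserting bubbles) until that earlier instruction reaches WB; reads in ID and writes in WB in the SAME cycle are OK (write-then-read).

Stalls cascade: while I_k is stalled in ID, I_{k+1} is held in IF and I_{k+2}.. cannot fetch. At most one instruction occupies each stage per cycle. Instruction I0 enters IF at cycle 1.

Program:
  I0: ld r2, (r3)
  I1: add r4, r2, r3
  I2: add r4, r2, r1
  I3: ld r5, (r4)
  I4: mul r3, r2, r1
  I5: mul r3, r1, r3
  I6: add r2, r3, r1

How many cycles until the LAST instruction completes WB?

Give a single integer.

I0 ld r2 <- r3: IF@1 ID@2 stall=0 (-) EX@3 MEM@4 WB@5
I1 add r4 <- r2,r3: IF@2 ID@3 stall=2 (RAW on I0.r2 (WB@5)) EX@6 MEM@7 WB@8
I2 add r4 <- r2,r1: IF@3 ID@6 stall=0 (-) EX@7 MEM@8 WB@9
I3 ld r5 <- r4: IF@6 ID@7 stall=2 (RAW on I2.r4 (WB@9)) EX@10 MEM@11 WB@12
I4 mul r3 <- r2,r1: IF@7 ID@10 stall=0 (-) EX@11 MEM@12 WB@13
I5 mul r3 <- r1,r3: IF@10 ID@11 stall=2 (RAW on I4.r3 (WB@13)) EX@14 MEM@15 WB@16
I6 add r2 <- r3,r1: IF@11 ID@14 stall=2 (RAW on I5.r3 (WB@16)) EX@17 MEM@18 WB@19

Answer: 19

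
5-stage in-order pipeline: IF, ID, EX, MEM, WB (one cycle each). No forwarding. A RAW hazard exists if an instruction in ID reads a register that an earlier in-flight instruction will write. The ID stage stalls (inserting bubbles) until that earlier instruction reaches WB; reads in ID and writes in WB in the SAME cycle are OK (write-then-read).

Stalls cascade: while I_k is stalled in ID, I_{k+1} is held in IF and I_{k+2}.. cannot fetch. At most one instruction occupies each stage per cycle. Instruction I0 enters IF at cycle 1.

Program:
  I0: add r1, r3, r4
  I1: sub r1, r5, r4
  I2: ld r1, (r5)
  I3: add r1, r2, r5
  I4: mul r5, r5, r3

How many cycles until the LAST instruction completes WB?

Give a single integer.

I0 add r1 <- r3,r4: IF@1 ID@2 stall=0 (-) EX@3 MEM@4 WB@5
I1 sub r1 <- r5,r4: IF@2 ID@3 stall=0 (-) EX@4 MEM@5 WB@6
I2 ld r1 <- r5: IF@3 ID@4 stall=0 (-) EX@5 MEM@6 WB@7
I3 add r1 <- r2,r5: IF@4 ID@5 stall=0 (-) EX@6 MEM@7 WB@8
I4 mul r5 <- r5,r3: IF@5 ID@6 stall=0 (-) EX@7 MEM@8 WB@9

Answer: 9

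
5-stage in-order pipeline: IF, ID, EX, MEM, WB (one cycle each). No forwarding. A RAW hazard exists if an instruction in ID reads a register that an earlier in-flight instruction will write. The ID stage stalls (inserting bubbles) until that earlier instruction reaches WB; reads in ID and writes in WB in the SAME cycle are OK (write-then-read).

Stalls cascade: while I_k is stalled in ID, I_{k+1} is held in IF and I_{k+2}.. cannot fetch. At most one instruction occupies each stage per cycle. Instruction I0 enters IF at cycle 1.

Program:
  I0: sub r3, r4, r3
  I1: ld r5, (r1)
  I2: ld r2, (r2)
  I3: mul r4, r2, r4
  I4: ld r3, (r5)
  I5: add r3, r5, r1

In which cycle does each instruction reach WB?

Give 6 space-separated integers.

I0 sub r3 <- r4,r3: IF@1 ID@2 stall=0 (-) EX@3 MEM@4 WB@5
I1 ld r5 <- r1: IF@2 ID@3 stall=0 (-) EX@4 MEM@5 WB@6
I2 ld r2 <- r2: IF@3 ID@4 stall=0 (-) EX@5 MEM@6 WB@7
I3 mul r4 <- r2,r4: IF@4 ID@5 stall=2 (RAW on I2.r2 (WB@7)) EX@8 MEM@9 WB@10
I4 ld r3 <- r5: IF@5 ID@8 stall=0 (-) EX@9 MEM@10 WB@11
I5 add r3 <- r5,r1: IF@8 ID@9 stall=0 (-) EX@10 MEM@11 WB@12

Answer: 5 6 7 10 11 12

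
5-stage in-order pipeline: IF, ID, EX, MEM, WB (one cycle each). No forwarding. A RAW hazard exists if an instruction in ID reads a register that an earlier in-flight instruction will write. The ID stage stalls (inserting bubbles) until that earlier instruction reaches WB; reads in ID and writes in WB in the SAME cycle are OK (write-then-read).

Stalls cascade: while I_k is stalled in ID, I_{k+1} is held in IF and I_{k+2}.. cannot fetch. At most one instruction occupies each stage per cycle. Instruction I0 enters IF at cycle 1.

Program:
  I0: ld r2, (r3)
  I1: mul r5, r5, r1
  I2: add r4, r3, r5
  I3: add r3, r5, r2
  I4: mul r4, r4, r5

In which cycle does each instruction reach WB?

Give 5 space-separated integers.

Answer: 5 6 9 10 12

Derivation:
I0 ld r2 <- r3: IF@1 ID@2 stall=0 (-) EX@3 MEM@4 WB@5
I1 mul r5 <- r5,r1: IF@2 ID@3 stall=0 (-) EX@4 MEM@5 WB@6
I2 add r4 <- r3,r5: IF@3 ID@4 stall=2 (RAW on I1.r5 (WB@6)) EX@7 MEM@8 WB@9
I3 add r3 <- r5,r2: IF@4 ID@7 stall=0 (-) EX@8 MEM@9 WB@10
I4 mul r4 <- r4,r5: IF@7 ID@8 stall=1 (RAW on I2.r4 (WB@9)) EX@10 MEM@11 WB@12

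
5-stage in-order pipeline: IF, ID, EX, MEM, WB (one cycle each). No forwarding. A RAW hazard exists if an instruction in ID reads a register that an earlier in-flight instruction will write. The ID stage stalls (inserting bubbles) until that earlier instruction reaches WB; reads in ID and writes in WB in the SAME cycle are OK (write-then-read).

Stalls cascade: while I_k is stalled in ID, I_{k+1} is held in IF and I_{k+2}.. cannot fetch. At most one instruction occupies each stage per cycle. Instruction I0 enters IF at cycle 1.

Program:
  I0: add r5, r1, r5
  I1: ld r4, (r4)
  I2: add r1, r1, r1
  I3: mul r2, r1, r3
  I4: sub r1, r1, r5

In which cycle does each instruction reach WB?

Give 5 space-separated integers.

I0 add r5 <- r1,r5: IF@1 ID@2 stall=0 (-) EX@3 MEM@4 WB@5
I1 ld r4 <- r4: IF@2 ID@3 stall=0 (-) EX@4 MEM@5 WB@6
I2 add r1 <- r1,r1: IF@3 ID@4 stall=0 (-) EX@5 MEM@6 WB@7
I3 mul r2 <- r1,r3: IF@4 ID@5 stall=2 (RAW on I2.r1 (WB@7)) EX@8 MEM@9 WB@10
I4 sub r1 <- r1,r5: IF@5 ID@8 stall=0 (-) EX@9 MEM@10 WB@11

Answer: 5 6 7 10 11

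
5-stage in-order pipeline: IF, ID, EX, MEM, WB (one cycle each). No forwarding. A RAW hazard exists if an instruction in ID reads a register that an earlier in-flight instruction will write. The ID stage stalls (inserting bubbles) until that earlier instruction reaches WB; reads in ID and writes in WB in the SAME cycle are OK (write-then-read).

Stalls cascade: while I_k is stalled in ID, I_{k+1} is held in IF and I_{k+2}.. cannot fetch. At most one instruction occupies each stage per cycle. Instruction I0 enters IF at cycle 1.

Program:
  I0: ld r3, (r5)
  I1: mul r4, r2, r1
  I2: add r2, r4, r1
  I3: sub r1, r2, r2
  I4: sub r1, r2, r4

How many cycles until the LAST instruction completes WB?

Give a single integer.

I0 ld r3 <- r5: IF@1 ID@2 stall=0 (-) EX@3 MEM@4 WB@5
I1 mul r4 <- r2,r1: IF@2 ID@3 stall=0 (-) EX@4 MEM@5 WB@6
I2 add r2 <- r4,r1: IF@3 ID@4 stall=2 (RAW on I1.r4 (WB@6)) EX@7 MEM@8 WB@9
I3 sub r1 <- r2,r2: IF@4 ID@7 stall=2 (RAW on I2.r2 (WB@9)) EX@10 MEM@11 WB@12
I4 sub r1 <- r2,r4: IF@7 ID@10 stall=0 (-) EX@11 MEM@12 WB@13

Answer: 13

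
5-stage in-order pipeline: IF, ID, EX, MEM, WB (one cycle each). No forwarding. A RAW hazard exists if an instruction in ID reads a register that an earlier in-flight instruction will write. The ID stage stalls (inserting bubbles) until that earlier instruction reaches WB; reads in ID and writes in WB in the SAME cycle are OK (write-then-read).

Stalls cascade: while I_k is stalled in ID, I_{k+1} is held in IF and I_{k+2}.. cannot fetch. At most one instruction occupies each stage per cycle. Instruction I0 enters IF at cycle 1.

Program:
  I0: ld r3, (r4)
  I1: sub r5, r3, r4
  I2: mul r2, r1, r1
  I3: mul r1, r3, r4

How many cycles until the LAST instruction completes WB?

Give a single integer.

I0 ld r3 <- r4: IF@1 ID@2 stall=0 (-) EX@3 MEM@4 WB@5
I1 sub r5 <- r3,r4: IF@2 ID@3 stall=2 (RAW on I0.r3 (WB@5)) EX@6 MEM@7 WB@8
I2 mul r2 <- r1,r1: IF@3 ID@6 stall=0 (-) EX@7 MEM@8 WB@9
I3 mul r1 <- r3,r4: IF@6 ID@7 stall=0 (-) EX@8 MEM@9 WB@10

Answer: 10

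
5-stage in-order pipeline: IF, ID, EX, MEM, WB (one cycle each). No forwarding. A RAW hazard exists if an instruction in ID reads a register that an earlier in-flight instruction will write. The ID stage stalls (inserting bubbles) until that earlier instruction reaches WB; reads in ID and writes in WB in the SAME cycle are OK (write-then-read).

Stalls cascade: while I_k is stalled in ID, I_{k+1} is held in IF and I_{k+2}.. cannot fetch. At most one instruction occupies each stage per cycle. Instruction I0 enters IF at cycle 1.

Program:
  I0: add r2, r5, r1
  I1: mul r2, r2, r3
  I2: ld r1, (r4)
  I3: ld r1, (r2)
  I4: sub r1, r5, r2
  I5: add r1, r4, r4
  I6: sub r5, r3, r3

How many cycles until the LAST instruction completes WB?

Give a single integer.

Answer: 14

Derivation:
I0 add r2 <- r5,r1: IF@1 ID@2 stall=0 (-) EX@3 MEM@4 WB@5
I1 mul r2 <- r2,r3: IF@2 ID@3 stall=2 (RAW on I0.r2 (WB@5)) EX@6 MEM@7 WB@8
I2 ld r1 <- r4: IF@3 ID@6 stall=0 (-) EX@7 MEM@8 WB@9
I3 ld r1 <- r2: IF@6 ID@7 stall=1 (RAW on I1.r2 (WB@8)) EX@9 MEM@10 WB@11
I4 sub r1 <- r5,r2: IF@7 ID@9 stall=0 (-) EX@10 MEM@11 WB@12
I5 add r1 <- r4,r4: IF@9 ID@10 stall=0 (-) EX@11 MEM@12 WB@13
I6 sub r5 <- r3,r3: IF@10 ID@11 stall=0 (-) EX@12 MEM@13 WB@14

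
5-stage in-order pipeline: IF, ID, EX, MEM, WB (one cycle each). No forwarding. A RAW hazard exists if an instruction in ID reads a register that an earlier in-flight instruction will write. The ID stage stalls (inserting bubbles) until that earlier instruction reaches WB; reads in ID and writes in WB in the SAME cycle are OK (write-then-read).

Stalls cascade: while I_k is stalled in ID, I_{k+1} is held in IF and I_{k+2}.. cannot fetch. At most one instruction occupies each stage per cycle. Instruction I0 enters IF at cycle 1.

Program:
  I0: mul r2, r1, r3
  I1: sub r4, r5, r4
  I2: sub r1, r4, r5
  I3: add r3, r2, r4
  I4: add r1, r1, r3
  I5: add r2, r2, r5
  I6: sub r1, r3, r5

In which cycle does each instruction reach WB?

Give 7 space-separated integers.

Answer: 5 6 9 10 13 14 15

Derivation:
I0 mul r2 <- r1,r3: IF@1 ID@2 stall=0 (-) EX@3 MEM@4 WB@5
I1 sub r4 <- r5,r4: IF@2 ID@3 stall=0 (-) EX@4 MEM@5 WB@6
I2 sub r1 <- r4,r5: IF@3 ID@4 stall=2 (RAW on I1.r4 (WB@6)) EX@7 MEM@8 WB@9
I3 add r3 <- r2,r4: IF@4 ID@7 stall=0 (-) EX@8 MEM@9 WB@10
I4 add r1 <- r1,r3: IF@7 ID@8 stall=2 (RAW on I3.r3 (WB@10)) EX@11 MEM@12 WB@13
I5 add r2 <- r2,r5: IF@8 ID@11 stall=0 (-) EX@12 MEM@13 WB@14
I6 sub r1 <- r3,r5: IF@11 ID@12 stall=0 (-) EX@13 MEM@14 WB@15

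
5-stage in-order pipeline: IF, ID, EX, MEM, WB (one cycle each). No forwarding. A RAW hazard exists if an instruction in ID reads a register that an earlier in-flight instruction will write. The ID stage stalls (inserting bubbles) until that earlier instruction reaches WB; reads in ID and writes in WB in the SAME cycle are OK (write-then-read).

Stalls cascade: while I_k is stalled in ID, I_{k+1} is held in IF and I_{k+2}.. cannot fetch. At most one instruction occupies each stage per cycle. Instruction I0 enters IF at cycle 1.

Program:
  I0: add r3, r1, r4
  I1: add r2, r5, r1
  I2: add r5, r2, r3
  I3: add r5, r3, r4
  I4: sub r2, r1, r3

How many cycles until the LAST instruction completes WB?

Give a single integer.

I0 add r3 <- r1,r4: IF@1 ID@2 stall=0 (-) EX@3 MEM@4 WB@5
I1 add r2 <- r5,r1: IF@2 ID@3 stall=0 (-) EX@4 MEM@5 WB@6
I2 add r5 <- r2,r3: IF@3 ID@4 stall=2 (RAW on I1.r2 (WB@6)) EX@7 MEM@8 WB@9
I3 add r5 <- r3,r4: IF@4 ID@7 stall=0 (-) EX@8 MEM@9 WB@10
I4 sub r2 <- r1,r3: IF@7 ID@8 stall=0 (-) EX@9 MEM@10 WB@11

Answer: 11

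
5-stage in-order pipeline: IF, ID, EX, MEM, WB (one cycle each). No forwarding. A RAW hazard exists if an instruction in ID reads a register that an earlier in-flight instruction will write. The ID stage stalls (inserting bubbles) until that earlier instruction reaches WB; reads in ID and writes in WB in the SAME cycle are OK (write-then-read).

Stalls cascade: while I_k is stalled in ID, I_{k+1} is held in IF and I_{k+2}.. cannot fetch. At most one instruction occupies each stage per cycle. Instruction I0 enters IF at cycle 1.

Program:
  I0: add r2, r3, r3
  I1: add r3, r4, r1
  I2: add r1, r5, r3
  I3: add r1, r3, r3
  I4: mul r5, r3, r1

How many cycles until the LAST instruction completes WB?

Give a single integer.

Answer: 13

Derivation:
I0 add r2 <- r3,r3: IF@1 ID@2 stall=0 (-) EX@3 MEM@4 WB@5
I1 add r3 <- r4,r1: IF@2 ID@3 stall=0 (-) EX@4 MEM@5 WB@6
I2 add r1 <- r5,r3: IF@3 ID@4 stall=2 (RAW on I1.r3 (WB@6)) EX@7 MEM@8 WB@9
I3 add r1 <- r3,r3: IF@4 ID@7 stall=0 (-) EX@8 MEM@9 WB@10
I4 mul r5 <- r3,r1: IF@7 ID@8 stall=2 (RAW on I3.r1 (WB@10)) EX@11 MEM@12 WB@13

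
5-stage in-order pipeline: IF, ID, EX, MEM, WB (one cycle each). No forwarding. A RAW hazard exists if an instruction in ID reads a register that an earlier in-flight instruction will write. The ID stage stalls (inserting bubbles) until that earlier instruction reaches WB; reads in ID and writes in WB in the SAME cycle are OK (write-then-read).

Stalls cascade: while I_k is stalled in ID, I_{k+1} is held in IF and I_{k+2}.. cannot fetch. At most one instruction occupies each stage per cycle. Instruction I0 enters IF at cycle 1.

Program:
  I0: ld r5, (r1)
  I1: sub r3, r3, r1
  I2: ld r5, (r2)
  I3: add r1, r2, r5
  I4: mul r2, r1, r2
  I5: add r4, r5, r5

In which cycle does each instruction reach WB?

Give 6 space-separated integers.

I0 ld r5 <- r1: IF@1 ID@2 stall=0 (-) EX@3 MEM@4 WB@5
I1 sub r3 <- r3,r1: IF@2 ID@3 stall=0 (-) EX@4 MEM@5 WB@6
I2 ld r5 <- r2: IF@3 ID@4 stall=0 (-) EX@5 MEM@6 WB@7
I3 add r1 <- r2,r5: IF@4 ID@5 stall=2 (RAW on I2.r5 (WB@7)) EX@8 MEM@9 WB@10
I4 mul r2 <- r1,r2: IF@5 ID@8 stall=2 (RAW on I3.r1 (WB@10)) EX@11 MEM@12 WB@13
I5 add r4 <- r5,r5: IF@8 ID@11 stall=0 (-) EX@12 MEM@13 WB@14

Answer: 5 6 7 10 13 14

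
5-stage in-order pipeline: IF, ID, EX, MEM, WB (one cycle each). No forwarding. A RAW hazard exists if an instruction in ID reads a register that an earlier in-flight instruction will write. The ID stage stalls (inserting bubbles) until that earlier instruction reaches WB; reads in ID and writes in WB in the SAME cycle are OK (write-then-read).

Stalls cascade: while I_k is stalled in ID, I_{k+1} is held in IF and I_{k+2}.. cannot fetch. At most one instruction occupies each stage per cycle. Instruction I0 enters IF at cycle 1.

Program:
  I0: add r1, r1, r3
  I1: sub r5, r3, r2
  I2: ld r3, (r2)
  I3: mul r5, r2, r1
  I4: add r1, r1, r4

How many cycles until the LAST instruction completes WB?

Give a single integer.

Answer: 9

Derivation:
I0 add r1 <- r1,r3: IF@1 ID@2 stall=0 (-) EX@3 MEM@4 WB@5
I1 sub r5 <- r3,r2: IF@2 ID@3 stall=0 (-) EX@4 MEM@5 WB@6
I2 ld r3 <- r2: IF@3 ID@4 stall=0 (-) EX@5 MEM@6 WB@7
I3 mul r5 <- r2,r1: IF@4 ID@5 stall=0 (-) EX@6 MEM@7 WB@8
I4 add r1 <- r1,r4: IF@5 ID@6 stall=0 (-) EX@7 MEM@8 WB@9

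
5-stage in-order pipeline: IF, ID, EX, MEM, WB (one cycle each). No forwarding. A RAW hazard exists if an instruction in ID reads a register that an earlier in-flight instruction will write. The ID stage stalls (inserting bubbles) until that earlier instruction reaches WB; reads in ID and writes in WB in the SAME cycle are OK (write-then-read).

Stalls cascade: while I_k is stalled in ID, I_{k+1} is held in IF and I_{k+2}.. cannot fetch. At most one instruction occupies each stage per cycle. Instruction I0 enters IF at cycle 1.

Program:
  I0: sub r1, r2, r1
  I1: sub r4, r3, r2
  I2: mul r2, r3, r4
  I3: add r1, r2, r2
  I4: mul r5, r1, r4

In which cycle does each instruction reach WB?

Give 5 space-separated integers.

I0 sub r1 <- r2,r1: IF@1 ID@2 stall=0 (-) EX@3 MEM@4 WB@5
I1 sub r4 <- r3,r2: IF@2 ID@3 stall=0 (-) EX@4 MEM@5 WB@6
I2 mul r2 <- r3,r4: IF@3 ID@4 stall=2 (RAW on I1.r4 (WB@6)) EX@7 MEM@8 WB@9
I3 add r1 <- r2,r2: IF@4 ID@7 stall=2 (RAW on I2.r2 (WB@9)) EX@10 MEM@11 WB@12
I4 mul r5 <- r1,r4: IF@7 ID@10 stall=2 (RAW on I3.r1 (WB@12)) EX@13 MEM@14 WB@15

Answer: 5 6 9 12 15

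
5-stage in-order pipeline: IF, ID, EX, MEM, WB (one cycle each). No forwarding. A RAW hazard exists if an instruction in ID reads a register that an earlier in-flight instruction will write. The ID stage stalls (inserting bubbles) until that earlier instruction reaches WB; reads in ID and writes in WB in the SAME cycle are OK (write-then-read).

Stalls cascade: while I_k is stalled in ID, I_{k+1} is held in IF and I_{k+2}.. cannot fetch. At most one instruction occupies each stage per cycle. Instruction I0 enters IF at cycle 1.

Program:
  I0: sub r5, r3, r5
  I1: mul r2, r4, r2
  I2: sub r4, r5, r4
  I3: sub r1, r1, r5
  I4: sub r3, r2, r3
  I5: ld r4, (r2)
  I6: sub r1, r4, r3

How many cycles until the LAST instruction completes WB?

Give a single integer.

Answer: 14

Derivation:
I0 sub r5 <- r3,r5: IF@1 ID@2 stall=0 (-) EX@3 MEM@4 WB@5
I1 mul r2 <- r4,r2: IF@2 ID@3 stall=0 (-) EX@4 MEM@5 WB@6
I2 sub r4 <- r5,r4: IF@3 ID@4 stall=1 (RAW on I0.r5 (WB@5)) EX@6 MEM@7 WB@8
I3 sub r1 <- r1,r5: IF@4 ID@6 stall=0 (-) EX@7 MEM@8 WB@9
I4 sub r3 <- r2,r3: IF@6 ID@7 stall=0 (-) EX@8 MEM@9 WB@10
I5 ld r4 <- r2: IF@7 ID@8 stall=0 (-) EX@9 MEM@10 WB@11
I6 sub r1 <- r4,r3: IF@8 ID@9 stall=2 (RAW on I5.r4 (WB@11)) EX@12 MEM@13 WB@14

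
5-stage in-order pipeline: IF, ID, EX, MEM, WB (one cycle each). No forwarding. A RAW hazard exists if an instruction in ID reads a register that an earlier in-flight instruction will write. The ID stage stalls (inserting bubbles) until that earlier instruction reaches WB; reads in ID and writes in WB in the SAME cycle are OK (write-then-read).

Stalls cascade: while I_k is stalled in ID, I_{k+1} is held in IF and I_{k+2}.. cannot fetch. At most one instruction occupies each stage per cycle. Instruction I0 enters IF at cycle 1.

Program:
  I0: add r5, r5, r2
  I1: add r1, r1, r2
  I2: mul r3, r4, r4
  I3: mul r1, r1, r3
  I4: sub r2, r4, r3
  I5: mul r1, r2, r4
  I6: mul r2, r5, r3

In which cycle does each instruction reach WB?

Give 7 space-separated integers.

Answer: 5 6 7 10 11 14 15

Derivation:
I0 add r5 <- r5,r2: IF@1 ID@2 stall=0 (-) EX@3 MEM@4 WB@5
I1 add r1 <- r1,r2: IF@2 ID@3 stall=0 (-) EX@4 MEM@5 WB@6
I2 mul r3 <- r4,r4: IF@3 ID@4 stall=0 (-) EX@5 MEM@6 WB@7
I3 mul r1 <- r1,r3: IF@4 ID@5 stall=2 (RAW on I2.r3 (WB@7)) EX@8 MEM@9 WB@10
I4 sub r2 <- r4,r3: IF@5 ID@8 stall=0 (-) EX@9 MEM@10 WB@11
I5 mul r1 <- r2,r4: IF@8 ID@9 stall=2 (RAW on I4.r2 (WB@11)) EX@12 MEM@13 WB@14
I6 mul r2 <- r5,r3: IF@9 ID@12 stall=0 (-) EX@13 MEM@14 WB@15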